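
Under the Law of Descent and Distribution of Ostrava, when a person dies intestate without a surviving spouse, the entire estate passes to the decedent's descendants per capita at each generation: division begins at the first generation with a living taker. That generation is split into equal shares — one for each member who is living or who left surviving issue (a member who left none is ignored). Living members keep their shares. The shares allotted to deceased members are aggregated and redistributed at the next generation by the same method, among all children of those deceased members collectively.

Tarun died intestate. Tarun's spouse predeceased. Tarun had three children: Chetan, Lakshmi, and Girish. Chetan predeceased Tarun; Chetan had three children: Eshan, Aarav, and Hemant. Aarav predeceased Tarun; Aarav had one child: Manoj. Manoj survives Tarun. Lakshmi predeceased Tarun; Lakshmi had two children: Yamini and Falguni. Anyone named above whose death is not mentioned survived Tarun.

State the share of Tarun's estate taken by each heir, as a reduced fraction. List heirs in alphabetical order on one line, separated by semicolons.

There is no surviving spouse, so the entire estate passes to Tarun's descendants per capita at each generation.
At generation 1 (Chetan, Lakshmi, Girish) there are 3 shares of (1)/3 = 1/3 each.
Living: Girish — each takes 1/3.
Deceased: Chetan and Lakshmi. Their combined 2/3 is pooled and carried to generation 2.
At generation 2 (Eshan, Aarav, Hemant, Yamini, Falguni) there are 5 shares of (2/3)/5 = 2/15 each.
Living: Eshan, Hemant, Yamini, and Falguni — each takes 2/15.
Deceased: Aarav. That 2/15 share is carried to generation 3.
At generation 3 (Manoj) there are 1 shares of (2/15)/1 = 2/15 each.
Living: Manoj — each takes 2/15.

Eshan 2/15; Falguni 2/15; Girish 1/3; Hemant 2/15; Manoj 2/15; Yamini 2/15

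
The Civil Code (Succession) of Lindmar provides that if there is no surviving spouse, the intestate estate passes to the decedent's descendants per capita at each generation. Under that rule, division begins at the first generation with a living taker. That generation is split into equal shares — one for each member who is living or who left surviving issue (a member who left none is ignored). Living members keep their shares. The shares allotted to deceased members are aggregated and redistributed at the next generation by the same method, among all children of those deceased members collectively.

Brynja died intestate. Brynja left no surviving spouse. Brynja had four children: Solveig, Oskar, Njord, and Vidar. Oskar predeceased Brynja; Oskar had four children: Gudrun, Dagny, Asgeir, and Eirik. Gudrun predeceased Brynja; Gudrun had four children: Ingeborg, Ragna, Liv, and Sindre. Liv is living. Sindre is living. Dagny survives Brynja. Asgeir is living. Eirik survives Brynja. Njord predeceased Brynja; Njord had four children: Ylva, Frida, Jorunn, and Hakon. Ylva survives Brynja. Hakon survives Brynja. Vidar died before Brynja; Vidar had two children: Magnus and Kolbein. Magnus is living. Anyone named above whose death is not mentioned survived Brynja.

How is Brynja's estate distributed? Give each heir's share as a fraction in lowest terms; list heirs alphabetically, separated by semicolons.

Asgeir 3/40; Dagny 3/40; Eirik 3/40; Frida 3/40; Hakon 3/40; Ingeborg 3/160; Jorunn 3/40; Kolbein 3/40; Liv 3/160; Magnus 3/40; Ragna 3/160; Sindre 3/160; Solveig 1/4; Ylva 3/40

There is no surviving spouse, so the entire estate passes to Brynja's descendants per capita at each generation.
At generation 1 (Solveig, Oskar, Njord, Vidar) there are 4 shares of (1)/4 = 1/4 each.
Living: Solveig — each takes 1/4.
Deceased: Oskar, Njord, and Vidar. Their combined 3/4 is pooled and carried to generation 2.
At generation 2 (Gudrun, Dagny, Asgeir, Eirik, Ylva, Frida, Jorunn, Hakon, Magnus, Kolbein) there are 10 shares of (3/4)/10 = 3/40 each.
Living: Dagny, Asgeir, Eirik, Ylva, Frida, Jorunn, Hakon, Magnus, and Kolbein — each takes 3/40.
Deceased: Gudrun. That 3/40 share is carried to generation 3.
At generation 3 (Ingeborg, Ragna, Liv, Sindre) there are 4 shares of (3/40)/4 = 3/160 each.
Living: Ingeborg, Ragna, Liv, and Sindre — each takes 3/160.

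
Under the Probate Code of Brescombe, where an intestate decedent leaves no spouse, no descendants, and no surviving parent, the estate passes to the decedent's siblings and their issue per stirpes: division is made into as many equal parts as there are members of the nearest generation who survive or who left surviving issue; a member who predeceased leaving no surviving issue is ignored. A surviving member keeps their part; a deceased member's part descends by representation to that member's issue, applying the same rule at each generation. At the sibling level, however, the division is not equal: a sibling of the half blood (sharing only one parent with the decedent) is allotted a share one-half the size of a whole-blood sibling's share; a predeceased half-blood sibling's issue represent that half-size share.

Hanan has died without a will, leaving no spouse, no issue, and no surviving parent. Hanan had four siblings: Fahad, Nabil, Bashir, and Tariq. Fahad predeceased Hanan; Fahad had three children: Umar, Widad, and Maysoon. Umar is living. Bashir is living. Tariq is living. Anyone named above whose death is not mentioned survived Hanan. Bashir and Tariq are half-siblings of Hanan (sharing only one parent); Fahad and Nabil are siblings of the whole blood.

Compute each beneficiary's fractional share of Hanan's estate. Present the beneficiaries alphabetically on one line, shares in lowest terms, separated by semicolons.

Bashir 1/6; Maysoon 1/9; Nabil 1/3; Tariq 1/6; Umar 1/9; Widad 1/9

No spouse, descendants, or parent survives, so the estate passes to Hanan's siblings per stirpes.
Half-blood siblings count for one-half the weight of whole-blood siblings at the initial division.
Dividing 1 in proportion to weights (total weight 3): Fahad (weight 1) → 1/3; Nabil (weight 1) → 1/3; Bashir (weight 1/2) → 1/6; Tariq (weight 1/2) → 1/6.
Fahad predeceased; the 1/3 allotted to Fahad's branch passes to Fahad's issue by representation.
The 1/3 is divided into 3 equal shares of 1/9 among Umar, Widad, Maysoon.
Umar is living and takes 1/9.
Widad is living and takes 1/9.
Maysoon is living and takes 1/9.
Nabil is living and takes 1/3.
Bashir is living and takes 1/6.
Tariq is living and takes 1/6.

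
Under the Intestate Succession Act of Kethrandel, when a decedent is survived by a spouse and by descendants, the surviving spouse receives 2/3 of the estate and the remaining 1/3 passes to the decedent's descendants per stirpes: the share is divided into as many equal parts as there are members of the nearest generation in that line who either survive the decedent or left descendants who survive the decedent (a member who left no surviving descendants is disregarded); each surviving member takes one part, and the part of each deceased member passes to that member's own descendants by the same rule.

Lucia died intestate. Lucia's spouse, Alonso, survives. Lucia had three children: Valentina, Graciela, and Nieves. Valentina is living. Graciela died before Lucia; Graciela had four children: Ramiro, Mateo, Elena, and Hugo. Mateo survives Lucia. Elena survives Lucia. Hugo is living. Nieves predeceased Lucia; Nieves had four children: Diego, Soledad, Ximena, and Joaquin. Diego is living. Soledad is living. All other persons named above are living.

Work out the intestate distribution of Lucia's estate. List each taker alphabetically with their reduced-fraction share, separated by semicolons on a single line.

Alonso 2/3; Diego 1/36; Elena 1/36; Hugo 1/36; Joaquin 1/36; Mateo 1/36; Ramiro 1/36; Soledad 1/36; Valentina 1/9; Ximena 1/36

Alonso, as surviving spouse, takes 2/3.
The remaining 1/3 passes to Lucia's descendants per stirpes.
The 1/3 is divided into 3 equal shares of 1/9 among Valentina, Graciela, Nieves.
Valentina is living and takes 1/9.
Graciela predeceased; the 1/9 allotted to Graciela's branch passes to Graciela's issue by representation.
The 1/9 is divided into 4 equal shares of 1/36 among Ramiro, Mateo, Elena, Hugo.
Ramiro is living and takes 1/36.
Mateo is living and takes 1/36.
Elena is living and takes 1/36.
Hugo is living and takes 1/36.
Nieves predeceased; the 1/9 allotted to Nieves's branch passes to Nieves's issue by representation.
The 1/9 is divided into 4 equal shares of 1/36 among Diego, Soledad, Ximena, Joaquin.
Diego is living and takes 1/36.
Soledad is living and takes 1/36.
Ximena is living and takes 1/36.
Joaquin is living and takes 1/36.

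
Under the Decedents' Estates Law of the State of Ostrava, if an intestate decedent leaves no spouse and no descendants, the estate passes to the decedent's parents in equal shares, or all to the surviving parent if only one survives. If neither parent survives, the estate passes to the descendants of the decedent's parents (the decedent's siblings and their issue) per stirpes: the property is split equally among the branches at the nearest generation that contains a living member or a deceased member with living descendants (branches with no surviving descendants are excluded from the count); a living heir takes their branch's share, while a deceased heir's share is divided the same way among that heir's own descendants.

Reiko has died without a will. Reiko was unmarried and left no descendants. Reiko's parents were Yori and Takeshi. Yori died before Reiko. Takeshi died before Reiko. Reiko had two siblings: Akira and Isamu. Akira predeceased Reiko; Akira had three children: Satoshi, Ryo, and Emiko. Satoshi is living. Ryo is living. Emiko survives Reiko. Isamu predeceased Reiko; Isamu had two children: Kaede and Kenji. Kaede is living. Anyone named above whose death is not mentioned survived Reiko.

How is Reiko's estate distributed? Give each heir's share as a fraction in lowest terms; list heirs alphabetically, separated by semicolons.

Neither parent survives and there are no descendants, so the estate passes to Reiko's siblings and their issue per stirpes.
The estate is divided into 2 equal shares of 1/2 among Akira, Isamu.
Akira predeceased; the 1/2 allotted to Akira's branch passes to Akira's issue by representation.
The 1/2 is divided into 3 equal shares of 1/6 among Satoshi, Ryo, Emiko.
Satoshi is living and takes 1/6.
Ryo is living and takes 1/6.
Emiko is living and takes 1/6.
Isamu predeceased; the 1/2 allotted to Isamu's branch passes to Isamu's issue by representation.
The 1/2 is divided into 2 equal shares of 1/4 among Kaede, Kenji.
Kaede is living and takes 1/4.
Kenji is living and takes 1/4.

Emiko 1/6; Kaede 1/4; Kenji 1/4; Ryo 1/6; Satoshi 1/6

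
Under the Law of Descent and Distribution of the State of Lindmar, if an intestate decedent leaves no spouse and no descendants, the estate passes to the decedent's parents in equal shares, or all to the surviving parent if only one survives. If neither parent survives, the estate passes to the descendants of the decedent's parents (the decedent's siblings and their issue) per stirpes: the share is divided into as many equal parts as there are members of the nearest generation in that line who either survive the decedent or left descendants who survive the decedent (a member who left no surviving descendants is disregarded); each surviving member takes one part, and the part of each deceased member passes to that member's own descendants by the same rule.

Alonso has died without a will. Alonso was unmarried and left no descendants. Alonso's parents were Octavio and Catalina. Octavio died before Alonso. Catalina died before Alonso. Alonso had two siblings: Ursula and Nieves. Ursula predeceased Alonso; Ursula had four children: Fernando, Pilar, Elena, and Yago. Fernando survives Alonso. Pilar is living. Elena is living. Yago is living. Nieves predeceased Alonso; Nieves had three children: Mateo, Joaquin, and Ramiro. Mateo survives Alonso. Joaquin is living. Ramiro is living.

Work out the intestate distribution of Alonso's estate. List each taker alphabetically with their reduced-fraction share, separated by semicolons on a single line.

Neither parent survives and there are no descendants, so the estate passes to Alonso's siblings and their issue per stirpes.
The estate is divided into 2 equal shares of 1/2 among Ursula, Nieves.
Ursula predeceased; the 1/2 allotted to Ursula's branch passes to Ursula's issue by representation.
The 1/2 is divided into 4 equal shares of 1/8 among Fernando, Pilar, Elena, Yago.
Fernando is living and takes 1/8.
Pilar is living and takes 1/8.
Elena is living and takes 1/8.
Yago is living and takes 1/8.
Nieves predeceased; the 1/2 allotted to Nieves's branch passes to Nieves's issue by representation.
The 1/2 is divided into 3 equal shares of 1/6 among Mateo, Joaquin, Ramiro.
Mateo is living and takes 1/6.
Joaquin is living and takes 1/6.
Ramiro is living and takes 1/6.

Elena 1/8; Fernando 1/8; Joaquin 1/6; Mateo 1/6; Pilar 1/8; Ramiro 1/6; Yago 1/8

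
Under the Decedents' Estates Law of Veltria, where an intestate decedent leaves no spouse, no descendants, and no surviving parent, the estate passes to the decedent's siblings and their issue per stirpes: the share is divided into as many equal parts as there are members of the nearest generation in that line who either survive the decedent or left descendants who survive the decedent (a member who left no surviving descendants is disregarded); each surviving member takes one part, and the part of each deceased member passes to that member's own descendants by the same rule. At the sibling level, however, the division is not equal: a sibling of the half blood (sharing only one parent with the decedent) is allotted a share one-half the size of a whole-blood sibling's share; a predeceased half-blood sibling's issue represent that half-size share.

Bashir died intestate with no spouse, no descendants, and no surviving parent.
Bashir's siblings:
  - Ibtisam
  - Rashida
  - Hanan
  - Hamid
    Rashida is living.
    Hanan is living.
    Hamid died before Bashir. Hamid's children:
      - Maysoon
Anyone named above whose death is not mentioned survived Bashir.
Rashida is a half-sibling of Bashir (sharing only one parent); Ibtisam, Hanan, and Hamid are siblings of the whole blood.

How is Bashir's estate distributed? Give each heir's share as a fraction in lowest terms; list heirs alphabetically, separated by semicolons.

Hanan 2/7; Ibtisam 2/7; Maysoon 2/7; Rashida 1/7

No spouse, descendants, or parent survives, so the estate passes to Bashir's siblings per stirpes.
Half-blood siblings count for one-half the weight of whole-blood siblings at the initial division.
Dividing 1 in proportion to weights (total weight 7/2): Ibtisam (weight 1) → 2/7; Rashida (weight 1/2) → 1/7; Hanan (weight 1) → 2/7; Hamid (weight 1) → 2/7.
Ibtisam is living and takes 2/7.
Rashida is living and takes 1/7.
Hanan is living and takes 2/7.
Hamid predeceased; the 2/7 allotted to Hamid's branch passes to Hamid's issue by representation.
Maysoon is the sole taker at this level and receives the full 2/7.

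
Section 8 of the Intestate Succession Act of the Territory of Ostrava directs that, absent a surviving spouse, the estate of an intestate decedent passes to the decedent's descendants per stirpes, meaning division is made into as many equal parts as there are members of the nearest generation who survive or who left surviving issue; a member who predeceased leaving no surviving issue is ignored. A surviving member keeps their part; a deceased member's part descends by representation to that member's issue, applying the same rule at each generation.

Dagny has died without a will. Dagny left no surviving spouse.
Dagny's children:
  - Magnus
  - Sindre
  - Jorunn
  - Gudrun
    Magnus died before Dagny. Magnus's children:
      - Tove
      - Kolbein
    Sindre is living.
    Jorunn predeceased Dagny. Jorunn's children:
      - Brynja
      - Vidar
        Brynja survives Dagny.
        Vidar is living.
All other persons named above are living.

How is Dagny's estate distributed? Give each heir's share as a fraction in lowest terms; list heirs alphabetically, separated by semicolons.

There is no surviving spouse, so the entire estate passes to Dagny's descendants per stirpes.
The estate is divided into 4 equal shares of 1/4 among Magnus, Sindre, Jorunn, Gudrun.
Magnus predeceased; the 1/4 allotted to Magnus's branch passes to Magnus's issue by representation.
The 1/4 is divided into 2 equal shares of 1/8 among Tove, Kolbein.
Tove is living and takes 1/8.
Kolbein is living and takes 1/8.
Sindre is living and takes 1/4.
Jorunn predeceased; the 1/4 allotted to Jorunn's branch passes to Jorunn's issue by representation.
The 1/4 is divided into 2 equal shares of 1/8 among Brynja, Vidar.
Brynja is living and takes 1/8.
Vidar is living and takes 1/8.
Gudrun is living and takes 1/4.

Brynja 1/8; Gudrun 1/4; Kolbein 1/8; Sindre 1/4; Tove 1/8; Vidar 1/8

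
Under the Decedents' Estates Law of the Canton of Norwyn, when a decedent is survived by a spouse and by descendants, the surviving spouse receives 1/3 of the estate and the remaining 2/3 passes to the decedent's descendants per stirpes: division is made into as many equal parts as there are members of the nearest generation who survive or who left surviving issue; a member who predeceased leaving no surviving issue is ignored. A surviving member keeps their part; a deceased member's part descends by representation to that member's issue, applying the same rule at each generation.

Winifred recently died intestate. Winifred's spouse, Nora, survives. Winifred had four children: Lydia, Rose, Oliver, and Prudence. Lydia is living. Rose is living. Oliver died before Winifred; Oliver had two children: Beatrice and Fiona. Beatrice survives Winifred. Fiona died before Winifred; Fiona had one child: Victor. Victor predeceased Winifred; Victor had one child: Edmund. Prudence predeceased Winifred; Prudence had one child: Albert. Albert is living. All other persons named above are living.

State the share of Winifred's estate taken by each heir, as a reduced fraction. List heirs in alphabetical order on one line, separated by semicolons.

Albert 1/6; Beatrice 1/12; Edmund 1/12; Lydia 1/6; Nora 1/3; Rose 1/6

Nora, as surviving spouse, takes 1/3.
The remaining 2/3 passes to Winifred's descendants per stirpes.
The 2/3 is divided into 4 equal shares of 1/6 among Lydia, Rose, Oliver, Prudence.
Lydia is living and takes 1/6.
Rose is living and takes 1/6.
Oliver predeceased; the 1/6 allotted to Oliver's branch passes to Oliver's issue by representation.
The 1/6 is divided into 2 equal shares of 1/12 among Beatrice, Fiona.
Beatrice is living and takes 1/12.
Fiona predeceased; the 1/12 allotted to Fiona's branch passes to Fiona's issue by representation.
Victor's line is the sole branch at this level, so the full 1/12 passes to Victor's issue by representation.
Edmund is the sole taker at this level and receives the full 1/12.
Prudence predeceased; the 1/6 allotted to Prudence's branch passes to Prudence's issue by representation.
Albert is the sole taker at this level and receives the full 1/6.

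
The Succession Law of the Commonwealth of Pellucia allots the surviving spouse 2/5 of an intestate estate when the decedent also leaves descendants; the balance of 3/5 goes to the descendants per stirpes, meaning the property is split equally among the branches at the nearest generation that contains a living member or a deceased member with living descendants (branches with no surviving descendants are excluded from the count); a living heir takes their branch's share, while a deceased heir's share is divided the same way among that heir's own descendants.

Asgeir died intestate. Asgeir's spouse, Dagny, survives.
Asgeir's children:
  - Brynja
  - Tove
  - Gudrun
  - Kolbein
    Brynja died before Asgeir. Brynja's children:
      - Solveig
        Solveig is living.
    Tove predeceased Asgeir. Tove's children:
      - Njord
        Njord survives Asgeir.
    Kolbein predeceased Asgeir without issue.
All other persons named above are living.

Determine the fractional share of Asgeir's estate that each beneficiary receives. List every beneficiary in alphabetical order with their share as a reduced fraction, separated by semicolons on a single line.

Dagny, as surviving spouse, takes 2/5.
The remaining 3/5 passes to Asgeir's descendants per stirpes.
Kolbein left no surviving issue, so that branch lapses and is disregarded.
The 3/5 is divided into 3 equal shares of 1/5 among Brynja, Tove, Gudrun.
Brynja predeceased; the 1/5 allotted to Brynja's branch passes to Brynja's issue by representation.
Solveig is the sole taker at this level and receives the full 1/5.
Tove predeceased; the 1/5 allotted to Tove's branch passes to Tove's issue by representation.
Njord is the sole taker at this level and receives the full 1/5.
Gudrun is living and takes 1/5.

Dagny 2/5; Gudrun 1/5; Njord 1/5; Solveig 1/5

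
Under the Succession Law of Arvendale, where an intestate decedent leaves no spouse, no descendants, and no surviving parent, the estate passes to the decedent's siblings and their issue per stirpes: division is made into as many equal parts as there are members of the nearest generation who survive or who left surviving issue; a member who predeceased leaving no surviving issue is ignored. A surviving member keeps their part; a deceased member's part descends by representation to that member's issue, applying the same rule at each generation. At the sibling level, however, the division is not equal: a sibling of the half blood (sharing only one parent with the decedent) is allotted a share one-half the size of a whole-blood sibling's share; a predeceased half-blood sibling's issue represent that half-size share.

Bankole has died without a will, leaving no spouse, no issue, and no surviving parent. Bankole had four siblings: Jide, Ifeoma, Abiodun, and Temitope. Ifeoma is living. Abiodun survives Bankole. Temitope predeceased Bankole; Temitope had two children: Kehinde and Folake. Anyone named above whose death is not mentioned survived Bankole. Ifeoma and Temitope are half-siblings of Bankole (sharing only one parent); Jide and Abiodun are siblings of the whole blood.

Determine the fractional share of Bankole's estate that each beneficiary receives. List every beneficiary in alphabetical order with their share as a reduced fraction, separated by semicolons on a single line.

Abiodun 1/3; Folake 1/12; Ifeoma 1/6; Jide 1/3; Kehinde 1/12

No spouse, descendants, or parent survives, so the estate passes to Bankole's siblings per stirpes.
Half-blood siblings count for one-half the weight of whole-blood siblings at the initial division.
Dividing 1 in proportion to weights (total weight 3): Jide (weight 1) → 1/3; Ifeoma (weight 1/2) → 1/6; Abiodun (weight 1) → 1/3; Temitope (weight 1/2) → 1/6.
Jide is living and takes 1/3.
Ifeoma is living and takes 1/6.
Abiodun is living and takes 1/3.
Temitope predeceased; the 1/6 allotted to Temitope's branch passes to Temitope's issue by representation.
The 1/6 is divided into 2 equal shares of 1/12 among Kehinde, Folake.
Kehinde is living and takes 1/12.
Folake is living and takes 1/12.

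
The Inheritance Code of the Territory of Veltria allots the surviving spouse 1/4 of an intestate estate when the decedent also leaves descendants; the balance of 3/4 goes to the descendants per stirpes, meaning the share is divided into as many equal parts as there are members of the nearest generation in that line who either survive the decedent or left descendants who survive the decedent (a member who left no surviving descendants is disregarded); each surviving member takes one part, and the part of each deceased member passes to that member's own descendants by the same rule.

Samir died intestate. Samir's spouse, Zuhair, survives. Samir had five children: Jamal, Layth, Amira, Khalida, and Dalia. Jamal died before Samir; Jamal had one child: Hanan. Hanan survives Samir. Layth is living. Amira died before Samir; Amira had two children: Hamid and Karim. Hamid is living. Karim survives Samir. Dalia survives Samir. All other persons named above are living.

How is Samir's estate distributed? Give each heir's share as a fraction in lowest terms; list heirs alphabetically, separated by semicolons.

Zuhair, as surviving spouse, takes 1/4.
The remaining 3/4 passes to Samir's descendants per stirpes.
The 3/4 is divided into 5 equal shares of 3/20 among Jamal, Layth, Amira, Khalida, Dalia.
Jamal predeceased; the 3/20 allotted to Jamal's branch passes to Jamal's issue by representation.
Hanan is the sole taker at this level and receives the full 3/20.
Layth is living and takes 3/20.
Amira predeceased; the 3/20 allotted to Amira's branch passes to Amira's issue by representation.
The 3/20 is divided into 2 equal shares of 3/40 among Hamid, Karim.
Hamid is living and takes 3/40.
Karim is living and takes 3/40.
Khalida is living and takes 3/20.
Dalia is living and takes 3/20.

Dalia 3/20; Hamid 3/40; Hanan 3/20; Karim 3/40; Khalida 3/20; Layth 3/20; Zuhair 1/4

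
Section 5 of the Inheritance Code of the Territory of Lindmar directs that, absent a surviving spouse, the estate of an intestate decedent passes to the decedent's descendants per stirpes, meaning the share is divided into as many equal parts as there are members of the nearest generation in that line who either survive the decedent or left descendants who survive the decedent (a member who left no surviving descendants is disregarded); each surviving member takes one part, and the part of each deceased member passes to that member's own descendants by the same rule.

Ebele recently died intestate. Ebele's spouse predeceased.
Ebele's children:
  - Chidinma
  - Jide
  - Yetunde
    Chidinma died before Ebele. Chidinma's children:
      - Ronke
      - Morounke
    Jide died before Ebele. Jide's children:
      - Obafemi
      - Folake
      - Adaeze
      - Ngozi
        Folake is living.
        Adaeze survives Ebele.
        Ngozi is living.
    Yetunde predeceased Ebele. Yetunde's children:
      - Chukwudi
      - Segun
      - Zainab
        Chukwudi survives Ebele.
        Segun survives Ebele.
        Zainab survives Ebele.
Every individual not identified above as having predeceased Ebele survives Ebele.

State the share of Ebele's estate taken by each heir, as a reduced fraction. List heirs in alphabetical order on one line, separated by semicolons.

Adaeze 1/12; Chukwudi 1/9; Folake 1/12; Morounke 1/6; Ngozi 1/12; Obafemi 1/12; Ronke 1/6; Segun 1/9; Zainab 1/9

There is no surviving spouse, so the entire estate passes to Ebele's descendants per stirpes.
The estate is divided into 3 equal shares of 1/3 among Chidinma, Jide, Yetunde.
Chidinma predeceased; the 1/3 allotted to Chidinma's branch passes to Chidinma's issue by representation.
The 1/3 is divided into 2 equal shares of 1/6 among Ronke, Morounke.
Ronke is living and takes 1/6.
Morounke is living and takes 1/6.
Jide predeceased; the 1/3 allotted to Jide's branch passes to Jide's issue by representation.
The 1/3 is divided into 4 equal shares of 1/12 among Obafemi, Folake, Adaeze, Ngozi.
Obafemi is living and takes 1/12.
Folake is living and takes 1/12.
Adaeze is living and takes 1/12.
Ngozi is living and takes 1/12.
Yetunde predeceased; the 1/3 allotted to Yetunde's branch passes to Yetunde's issue by representation.
The 1/3 is divided into 3 equal shares of 1/9 among Chukwudi, Segun, Zainab.
Chukwudi is living and takes 1/9.
Segun is living and takes 1/9.
Zainab is living and takes 1/9.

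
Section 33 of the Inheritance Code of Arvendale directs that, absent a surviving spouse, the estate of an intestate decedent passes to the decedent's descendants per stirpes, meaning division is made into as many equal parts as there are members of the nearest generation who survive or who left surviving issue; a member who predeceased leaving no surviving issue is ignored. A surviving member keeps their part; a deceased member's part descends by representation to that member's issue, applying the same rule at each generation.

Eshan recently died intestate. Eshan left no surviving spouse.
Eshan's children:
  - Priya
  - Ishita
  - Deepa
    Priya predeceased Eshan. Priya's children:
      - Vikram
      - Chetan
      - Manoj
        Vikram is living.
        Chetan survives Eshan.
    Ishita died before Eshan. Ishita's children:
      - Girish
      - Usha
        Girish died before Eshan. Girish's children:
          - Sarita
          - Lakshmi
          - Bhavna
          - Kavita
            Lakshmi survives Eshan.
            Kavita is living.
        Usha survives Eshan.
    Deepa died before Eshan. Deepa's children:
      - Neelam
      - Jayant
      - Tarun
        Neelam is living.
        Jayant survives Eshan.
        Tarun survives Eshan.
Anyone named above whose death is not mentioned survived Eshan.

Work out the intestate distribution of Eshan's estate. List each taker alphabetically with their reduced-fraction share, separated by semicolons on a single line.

Bhavna 1/24; Chetan 1/9; Jayant 1/9; Kavita 1/24; Lakshmi 1/24; Manoj 1/9; Neelam 1/9; Sarita 1/24; Tarun 1/9; Usha 1/6; Vikram 1/9

There is no surviving spouse, so the entire estate passes to Eshan's descendants per stirpes.
The estate is divided into 3 equal shares of 1/3 among Priya, Ishita, Deepa.
Priya predeceased; the 1/3 allotted to Priya's branch passes to Priya's issue by representation.
The 1/3 is divided into 3 equal shares of 1/9 among Vikram, Chetan, Manoj.
Vikram is living and takes 1/9.
Chetan is living and takes 1/9.
Manoj is living and takes 1/9.
Ishita predeceased; the 1/3 allotted to Ishita's branch passes to Ishita's issue by representation.
The 1/3 is divided into 2 equal shares of 1/6 among Girish, Usha.
Girish predeceased; the 1/6 allotted to Girish's branch passes to Girish's issue by representation.
The 1/6 is divided into 4 equal shares of 1/24 among Sarita, Lakshmi, Bhavna, Kavita.
Sarita is living and takes 1/24.
Lakshmi is living and takes 1/24.
Bhavna is living and takes 1/24.
Kavita is living and takes 1/24.
Usha is living and takes 1/6.
Deepa predeceased; the 1/3 allotted to Deepa's branch passes to Deepa's issue by representation.
The 1/3 is divided into 3 equal shares of 1/9 among Neelam, Jayant, Tarun.
Neelam is living and takes 1/9.
Jayant is living and takes 1/9.
Tarun is living and takes 1/9.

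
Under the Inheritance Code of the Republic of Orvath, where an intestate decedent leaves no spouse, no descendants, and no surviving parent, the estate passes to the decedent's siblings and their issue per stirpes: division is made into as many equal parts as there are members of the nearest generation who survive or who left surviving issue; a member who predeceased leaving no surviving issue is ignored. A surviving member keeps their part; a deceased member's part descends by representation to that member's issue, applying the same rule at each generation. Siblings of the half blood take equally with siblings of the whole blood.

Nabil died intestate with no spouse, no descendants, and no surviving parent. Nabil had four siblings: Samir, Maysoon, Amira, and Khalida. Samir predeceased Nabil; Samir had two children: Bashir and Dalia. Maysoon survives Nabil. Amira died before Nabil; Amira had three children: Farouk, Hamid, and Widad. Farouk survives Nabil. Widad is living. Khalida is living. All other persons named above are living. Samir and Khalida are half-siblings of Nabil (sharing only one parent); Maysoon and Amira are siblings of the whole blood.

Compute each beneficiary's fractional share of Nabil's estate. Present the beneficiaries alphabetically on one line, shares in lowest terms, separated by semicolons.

No spouse, descendants, or parent survives, so the estate passes to Nabil's siblings per stirpes.
Half-blood and whole-blood siblings take equally under the stated rule.
The estate is divided into 4 equal shares of 1/4 among Samir, Maysoon, Amira, Khalida.
Samir predeceased; the 1/4 allotted to Samir's branch passes to Samir's issue by representation.
The 1/4 is divided into 2 equal shares of 1/8 among Bashir, Dalia.
Bashir is living and takes 1/8.
Dalia is living and takes 1/8.
Maysoon is living and takes 1/4.
Amira predeceased; the 1/4 allotted to Amira's branch passes to Amira's issue by representation.
The 1/4 is divided into 3 equal shares of 1/12 among Farouk, Hamid, Widad.
Farouk is living and takes 1/12.
Hamid is living and takes 1/12.
Widad is living and takes 1/12.
Khalida is living and takes 1/4.

Bashir 1/8; Dalia 1/8; Farouk 1/12; Hamid 1/12; Khalida 1/4; Maysoon 1/4; Widad 1/12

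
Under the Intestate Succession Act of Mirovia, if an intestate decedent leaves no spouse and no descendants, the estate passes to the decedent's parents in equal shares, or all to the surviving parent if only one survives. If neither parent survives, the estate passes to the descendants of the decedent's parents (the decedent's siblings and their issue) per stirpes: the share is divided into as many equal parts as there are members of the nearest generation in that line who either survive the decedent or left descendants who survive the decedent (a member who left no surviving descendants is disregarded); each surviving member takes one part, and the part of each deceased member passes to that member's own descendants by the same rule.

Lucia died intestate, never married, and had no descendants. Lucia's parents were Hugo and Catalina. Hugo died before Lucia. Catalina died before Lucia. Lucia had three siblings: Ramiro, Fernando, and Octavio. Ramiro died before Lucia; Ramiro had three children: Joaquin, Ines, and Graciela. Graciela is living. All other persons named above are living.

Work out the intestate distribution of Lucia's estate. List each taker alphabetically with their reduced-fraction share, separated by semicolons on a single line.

Neither parent survives and there are no descendants, so the estate passes to Lucia's siblings and their issue per stirpes.
The estate is divided into 3 equal shares of 1/3 among Ramiro, Fernando, Octavio.
Ramiro predeceased; the 1/3 allotted to Ramiro's branch passes to Ramiro's issue by representation.
The 1/3 is divided into 3 equal shares of 1/9 among Joaquin, Ines, Graciela.
Joaquin is living and takes 1/9.
Ines is living and takes 1/9.
Graciela is living and takes 1/9.
Fernando is living and takes 1/3.
Octavio is living and takes 1/3.

Fernando 1/3; Graciela 1/9; Ines 1/9; Joaquin 1/9; Octavio 1/3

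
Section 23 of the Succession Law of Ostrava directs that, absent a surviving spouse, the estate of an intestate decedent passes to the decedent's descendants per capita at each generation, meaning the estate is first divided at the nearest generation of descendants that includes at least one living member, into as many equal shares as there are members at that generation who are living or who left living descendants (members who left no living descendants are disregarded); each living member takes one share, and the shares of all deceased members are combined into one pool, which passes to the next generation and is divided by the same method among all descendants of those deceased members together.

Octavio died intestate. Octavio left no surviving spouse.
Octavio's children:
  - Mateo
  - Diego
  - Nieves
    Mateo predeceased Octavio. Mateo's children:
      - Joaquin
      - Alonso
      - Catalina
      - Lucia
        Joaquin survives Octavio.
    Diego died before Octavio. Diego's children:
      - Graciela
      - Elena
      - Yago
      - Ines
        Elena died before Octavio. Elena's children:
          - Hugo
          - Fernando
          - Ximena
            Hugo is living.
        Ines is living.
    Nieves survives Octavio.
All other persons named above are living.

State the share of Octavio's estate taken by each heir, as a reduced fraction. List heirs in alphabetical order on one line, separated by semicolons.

There is no surviving spouse, so the entire estate passes to Octavio's descendants per capita at each generation.
At generation 1 (Mateo, Diego, Nieves) there are 3 shares of (1)/3 = 1/3 each.
Living: Nieves — each takes 1/3.
Deceased: Mateo and Diego. Their combined 2/3 is pooled and carried to generation 2.
At generation 2 (Joaquin, Alonso, Catalina, Lucia, Graciela, Elena, Yago, Ines) there are 8 shares of (2/3)/8 = 1/12 each.
Living: Joaquin, Alonso, Catalina, Lucia, Graciela, Yago, and Ines — each takes 1/12.
Deceased: Elena. That 1/12 share is carried to generation 3.
At generation 3 (Hugo, Fernando, Ximena) there are 3 shares of (1/12)/3 = 1/36 each.
Living: Hugo, Fernando, and Ximena — each takes 1/36.

Alonso 1/12; Catalina 1/12; Fernando 1/36; Graciela 1/12; Hugo 1/36; Ines 1/12; Joaquin 1/12; Lucia 1/12; Nieves 1/3; Ximena 1/36; Yago 1/12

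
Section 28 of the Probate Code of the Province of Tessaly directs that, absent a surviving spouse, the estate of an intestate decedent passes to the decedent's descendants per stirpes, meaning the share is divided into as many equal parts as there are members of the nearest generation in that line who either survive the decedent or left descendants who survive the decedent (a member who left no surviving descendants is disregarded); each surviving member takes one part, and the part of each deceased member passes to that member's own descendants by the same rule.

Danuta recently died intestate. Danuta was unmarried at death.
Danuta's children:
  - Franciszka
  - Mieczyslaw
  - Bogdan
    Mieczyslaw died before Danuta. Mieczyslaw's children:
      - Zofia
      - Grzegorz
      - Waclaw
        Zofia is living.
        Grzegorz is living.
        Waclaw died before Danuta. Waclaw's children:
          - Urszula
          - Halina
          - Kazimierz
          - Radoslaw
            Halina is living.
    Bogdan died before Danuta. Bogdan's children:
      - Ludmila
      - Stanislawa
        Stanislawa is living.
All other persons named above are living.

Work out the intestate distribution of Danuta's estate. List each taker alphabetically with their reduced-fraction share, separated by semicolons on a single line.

Franciszka 1/3; Grzegorz 1/9; Halina 1/36; Kazimierz 1/36; Ludmila 1/6; Radoslaw 1/36; Stanislawa 1/6; Urszula 1/36; Zofia 1/9

There is no surviving spouse, so the entire estate passes to Danuta's descendants per stirpes.
The estate is divided into 3 equal shares of 1/3 among Franciszka, Mieczyslaw, Bogdan.
Franciszka is living and takes 1/3.
Mieczyslaw predeceased; the 1/3 allotted to Mieczyslaw's branch passes to Mieczyslaw's issue by representation.
The 1/3 is divided into 3 equal shares of 1/9 among Zofia, Grzegorz, Waclaw.
Zofia is living and takes 1/9.
Grzegorz is living and takes 1/9.
Waclaw predeceased; the 1/9 allotted to Waclaw's branch passes to Waclaw's issue by representation.
The 1/9 is divided into 4 equal shares of 1/36 among Urszula, Halina, Kazimierz, Radoslaw.
Urszula is living and takes 1/36.
Halina is living and takes 1/36.
Kazimierz is living and takes 1/36.
Radoslaw is living and takes 1/36.
Bogdan predeceased; the 1/3 allotted to Bogdan's branch passes to Bogdan's issue by representation.
The 1/3 is divided into 2 equal shares of 1/6 among Ludmila, Stanislawa.
Ludmila is living and takes 1/6.
Stanislawa is living and takes 1/6.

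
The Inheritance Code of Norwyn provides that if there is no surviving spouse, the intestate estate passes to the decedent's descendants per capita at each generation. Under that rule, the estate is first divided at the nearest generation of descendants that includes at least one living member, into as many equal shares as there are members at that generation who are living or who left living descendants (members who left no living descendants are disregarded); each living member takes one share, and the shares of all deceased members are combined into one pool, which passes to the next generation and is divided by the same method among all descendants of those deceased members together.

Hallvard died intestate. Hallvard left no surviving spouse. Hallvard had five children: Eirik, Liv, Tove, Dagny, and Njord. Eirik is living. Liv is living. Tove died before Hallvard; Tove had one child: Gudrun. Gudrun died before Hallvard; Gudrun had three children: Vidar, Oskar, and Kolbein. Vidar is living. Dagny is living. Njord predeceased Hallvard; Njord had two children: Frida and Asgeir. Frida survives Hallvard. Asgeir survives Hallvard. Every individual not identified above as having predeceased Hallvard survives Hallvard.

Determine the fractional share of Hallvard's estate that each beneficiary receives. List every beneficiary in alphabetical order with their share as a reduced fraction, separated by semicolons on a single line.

Asgeir 2/15; Dagny 1/5; Eirik 1/5; Frida 2/15; Kolbein 2/45; Liv 1/5; Oskar 2/45; Vidar 2/45

There is no surviving spouse, so the entire estate passes to Hallvard's descendants per capita at each generation.
At generation 1 (Eirik, Liv, Tove, Dagny, Njord) there are 5 shares of (1)/5 = 1/5 each.
Living: Eirik, Liv, and Dagny — each takes 1/5.
Deceased: Tove and Njord. Their combined 2/5 is pooled and carried to generation 2.
At generation 2 (Gudrun, Frida, Asgeir) there are 3 shares of (2/5)/3 = 2/15 each.
Living: Frida and Asgeir — each takes 2/15.
Deceased: Gudrun. That 2/15 share is carried to generation 3.
At generation 3 (Vidar, Oskar, Kolbein) there are 3 shares of (2/15)/3 = 2/45 each.
Living: Vidar, Oskar, and Kolbein — each takes 2/45.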